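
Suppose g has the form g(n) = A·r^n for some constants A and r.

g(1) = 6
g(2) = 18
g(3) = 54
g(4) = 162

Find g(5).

Consecutive ratio: 18/6 = 3, and 54/18 = 3, so r = 3.
Then A·3^1 = 6 gives A = 2, and g(n) = 2·3^n.
g(5) = 2·3^5 = 486.

486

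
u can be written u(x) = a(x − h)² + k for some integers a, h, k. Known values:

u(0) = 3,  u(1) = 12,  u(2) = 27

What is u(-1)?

0

First differences 9, 15; second difference 6 = 2a, so a = 3.
Expanding, the x-coefficient is −2ah = -6h; matching it to the data gives h = -1, and then k = 0.
So u(x) = 3(x + 1)² + 0.
u(-1) = 3·0² + 0 = 0.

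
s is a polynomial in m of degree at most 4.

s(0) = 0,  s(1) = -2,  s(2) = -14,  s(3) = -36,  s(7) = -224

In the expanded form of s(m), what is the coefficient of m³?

0

Write s(m) = am^4 + bm³ + cm² + dm + e; the 5 given values yield a linear system in the 5 coefficients.
Solving, the top 2 coefficients vanish, and s(m) = -5m² + 3m.
The coefficient of m³ is 0.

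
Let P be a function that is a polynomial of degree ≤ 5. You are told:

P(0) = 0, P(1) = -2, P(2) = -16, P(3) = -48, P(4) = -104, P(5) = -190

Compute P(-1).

First differences: -2, -14, -32, -56, -86. Second differences: -12, -18, -24, -30. Third differences: -6, -6, -6.
Level-3 differences are constant, so P has degree 3.
Fitting a degree-3 polynomial gives P(x) = -x³ - 3x² + 2x.
Then P(-1) = -4.

-4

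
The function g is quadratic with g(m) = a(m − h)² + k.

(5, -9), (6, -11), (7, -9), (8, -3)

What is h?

6

First differences -2, 2, 6; second difference 4 = 2a, so a = 2.
Expanding, the m-coefficient is −2ah = -4h; matching it to the data gives h = 6, and then k = -11.
So g(m) = 2(m − 6)² − 11.
Hence h = 6.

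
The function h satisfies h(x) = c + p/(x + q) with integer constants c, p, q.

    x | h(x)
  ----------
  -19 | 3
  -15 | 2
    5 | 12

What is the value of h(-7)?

-6

(h(x) − c)(x + q) = p for each data point; the three points give a linear system in c and q, then p follows.
Solving: c = 6, q = 3, p = 48, so h(x) = 6 + 48/(x + 3).
Then h(-7) = 6 + 48/(-4) = -6.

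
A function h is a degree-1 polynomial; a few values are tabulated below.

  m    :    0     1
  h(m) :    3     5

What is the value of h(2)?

Write h(m) = am + b; the 2 given values yield a linear system in the 2 coefficients.
Solving, h(m) = 2m + 3.
Then h(2) = 7.

7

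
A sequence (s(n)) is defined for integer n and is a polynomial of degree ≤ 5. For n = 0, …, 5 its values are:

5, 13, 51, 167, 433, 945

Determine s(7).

First differences: 8, 38, 116, 266, 512. Second differences: 30, 78, 150, 246. Third differences: 48, 72, 96. Fourth differences: 24, 24.
Level-4 differences are constant, so s has degree 4.
Fitting a degree-4 polynomial gives s(n) = n^4 + 2n³ + 2n² + 3n + 5.
Then s(7) = 3211.

3211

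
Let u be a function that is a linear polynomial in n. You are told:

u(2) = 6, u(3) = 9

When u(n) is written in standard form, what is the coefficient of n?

3

Write u(n) = an + b; the 2 given values yield a linear system in the 2 coefficients.
Solving, u(n) = 3n.
The coefficient of n is 3.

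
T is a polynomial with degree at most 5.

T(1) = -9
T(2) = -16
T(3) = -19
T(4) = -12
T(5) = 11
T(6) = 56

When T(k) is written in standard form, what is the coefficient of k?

First differences: -7, -3, 7, 23, 45. Second differences: 4, 10, 16, 22. Third differences: 6, 6, 6.
Level-3 differences are constant, so T has degree 3.
Fitting a degree-3 polynomial gives T(k) = k³ - 4k² - 2k - 4.
The coefficient of k is -2.

-2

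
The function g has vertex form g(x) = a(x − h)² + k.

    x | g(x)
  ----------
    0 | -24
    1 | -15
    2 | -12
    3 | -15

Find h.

First differences 9, 3, -3; second difference -6 = 2a, so a = -3.
Expanding, the x-coefficient is −2ah = 6h; matching it to the data gives h = 2, and then k = -12.
So g(x) = -3(x − 2)² − 12.
Hence h = 2.

2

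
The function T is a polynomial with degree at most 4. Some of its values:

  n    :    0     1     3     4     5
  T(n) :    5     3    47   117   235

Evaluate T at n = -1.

7

Write T(n) = an^4 + bn³ + cn² + dn + e; the 5 given values yield a linear system in the 5 coefficients.
Solving, the leading coefficient vanishes, and T(n) = 2n³ - 4n + 5.
Then T(-1) = 7.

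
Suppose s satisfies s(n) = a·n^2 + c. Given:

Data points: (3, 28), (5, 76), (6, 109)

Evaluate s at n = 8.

From s(3) = 28 and s(5) = 76: 9a + c = 28 and 25a + c = 76.
Subtracting: 16a = 48, so a = 3; then c = 28 − 3·9 = 1.
So s(n) = 3n² + 1, and s(8) = 193.

193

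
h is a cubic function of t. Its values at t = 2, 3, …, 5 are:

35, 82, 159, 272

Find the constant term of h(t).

Write h(t) = at³ + bt² + ct + d; the 4 given values yield a linear system in the 4 coefficients.
Solving, h(t) = t³ + 6t² - 2t + 7.
The constant term is h(0) = 7.

7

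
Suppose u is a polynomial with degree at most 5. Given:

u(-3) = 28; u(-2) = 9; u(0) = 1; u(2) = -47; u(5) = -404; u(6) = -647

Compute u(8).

-1391

Write u(m) = am^5 + bm^4 + cm³ + dm² + em + p; the 6 given values yield a linear system in the 6 coefficients.
Solving, the top 2 coefficients vanish, and u(m) = -2m³ - 5m² - 6m + 1.
Then u(8) = -1391.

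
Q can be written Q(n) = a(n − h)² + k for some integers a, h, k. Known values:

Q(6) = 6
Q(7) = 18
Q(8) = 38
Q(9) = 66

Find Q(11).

146

First differences 12, 20, 28; second difference 8 = 2a, so a = 4.
Expanding, the n-coefficient is −2ah = -8h; matching it to the data gives h = 5, and then k = 2.
So Q(n) = 4(n − 5)² + 2.
Q(11) = 4·6² + 2 = 146.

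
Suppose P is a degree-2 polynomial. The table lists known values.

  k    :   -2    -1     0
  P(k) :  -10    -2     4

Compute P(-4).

Write P(k) = ak² + bk + c; the 3 given values yield a linear system in the 3 coefficients.
Solving, P(k) = -k² + 5k + 4.
Then P(-4) = -32.

-32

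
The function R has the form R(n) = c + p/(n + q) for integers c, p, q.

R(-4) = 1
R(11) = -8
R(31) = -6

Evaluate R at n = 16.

-7

(R(n) − c)(n + q) = p for each data point; the three points give a linear system in c and q, then p follows.
Solving: c = -5, q = -1, p = -30, so R(n) = -5 − 30/(n − 1).
Then R(16) = -5 − 30/15 = -7.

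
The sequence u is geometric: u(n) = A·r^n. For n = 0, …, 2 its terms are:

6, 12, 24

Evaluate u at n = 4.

Consecutive ratio: 12/6 = 2, and 24/12 = 2, so r = 2.
Then A·2^0 = 6 gives A = 6, and u(n) = 6·2^n.
u(4) = 6·2^4 = 96.

96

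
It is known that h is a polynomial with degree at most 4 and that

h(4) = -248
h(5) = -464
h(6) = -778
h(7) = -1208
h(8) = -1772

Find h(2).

-38

First differences: -216, -314, -430, -564. Second differences: -98, -116, -134. Third differences: -18, -18.
Level-3 differences are constant, so h has degree 3.
Fitting a degree-3 polynomial gives h(k) = -3k³ - 4k² + 3k - 4.
Then h(2) = -38.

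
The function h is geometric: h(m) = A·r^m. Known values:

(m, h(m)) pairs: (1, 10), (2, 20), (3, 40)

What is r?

Consecutive ratio: 20/10 = 2, and 40/20 = 2, so r = 2.
Then A·2^1 = 10 gives A = 5, and h(m) = 5·2^m.

2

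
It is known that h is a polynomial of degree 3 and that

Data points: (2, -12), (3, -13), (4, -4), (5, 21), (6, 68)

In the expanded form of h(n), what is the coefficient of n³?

First differences: -1, 9, 25, 47. Second differences: 10, 16, 22. Third differences: 6, 6.
Level-3 differences are constant, so h has degree 3.
Fitting a degree-3 polynomial gives h(n) = n³ - 4n² - 4.
The coefficient of n³ is 1.

1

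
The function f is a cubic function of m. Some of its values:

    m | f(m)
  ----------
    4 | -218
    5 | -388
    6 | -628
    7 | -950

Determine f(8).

-1366

Write f(m) = am³ + bm² + cm + d; the 4 given values yield a linear system in the 4 coefficients.
Solving, f(m) = -2m³ - 5m² - 3m + 2.
Then f(8) = -1366.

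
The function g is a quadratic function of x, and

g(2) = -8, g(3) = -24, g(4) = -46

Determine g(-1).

4

Write g(x) = ax² + bx + c; the 3 given values yield a linear system in the 3 coefficients.
Solving, g(x) = -3x² - x + 6.
Then g(-1) = 4.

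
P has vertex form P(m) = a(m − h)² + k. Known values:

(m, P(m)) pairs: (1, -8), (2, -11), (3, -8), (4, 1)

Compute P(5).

16

First differences -3, 3, 9; second difference 6 = 2a, so a = 3.
Expanding, the m-coefficient is −2ah = -6h; matching it to the data gives h = 2, and then k = -11.
So P(m) = 3(m − 2)² − 11.
P(5) = 3·3² − 11 = 16.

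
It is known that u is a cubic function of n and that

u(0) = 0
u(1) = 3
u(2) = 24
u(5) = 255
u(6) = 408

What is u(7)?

Write u(n) = an³ + bn² + cn + d; the 5 given values yield a linear system in the 4 coefficients.
Solving, u(n) = n³ + 6n² - 4n.
Then u(7) = 609.

609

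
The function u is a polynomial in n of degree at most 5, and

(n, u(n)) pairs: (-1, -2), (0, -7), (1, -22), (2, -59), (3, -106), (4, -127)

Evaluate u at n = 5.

-62

First differences: -5, -15, -37, -47, -21. Second differences: -10, -22, -10, 26. Third differences: -12, 12, 36. Fourth differences: 24, 24.
Level-4 differences are constant, so u has degree 4.
Fitting a degree-4 polynomial gives u(n) = n^4 - 4n³ - 6n² - 6n - 7.
Then u(5) = -62.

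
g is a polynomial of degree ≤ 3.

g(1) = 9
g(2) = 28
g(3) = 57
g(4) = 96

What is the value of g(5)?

First differences: 19, 29, 39. Second differences: 10, 10.
Level-2 differences are constant, so g has degree 2.
Fitting a degree-2 polynomial gives g(t) = 5t² + 4t.
Then g(5) = 145.

145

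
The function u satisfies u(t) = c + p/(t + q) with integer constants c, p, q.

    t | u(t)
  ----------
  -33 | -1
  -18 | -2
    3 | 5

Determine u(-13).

(u(t) − c)(t + q) = p for each data point; the three points give a linear system in c and q, then p follows.
Solving: c = 0, q = 3, p = 30, so u(t) = 30/(t + 3).
Then u(-13) = 0 + 30/(-10) = -3.

-3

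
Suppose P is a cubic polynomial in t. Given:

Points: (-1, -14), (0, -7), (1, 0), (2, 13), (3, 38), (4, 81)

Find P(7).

Write P(t) = at³ + bt² + ct + d; the 6 given values yield a linear system in the 4 coefficients.
Solving, P(t) = t³ + 6t - 7.
Then P(7) = 378.

378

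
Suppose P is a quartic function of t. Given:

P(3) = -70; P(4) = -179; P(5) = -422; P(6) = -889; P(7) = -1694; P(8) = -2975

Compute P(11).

Write P(t) = at^4 + bt³ + ct² + dt + e; the 6 given values yield a linear system in the 5 coefficients.
Solving, P(t) = -t^4 + 3t³ - 6t² - 3t - 7.
Then P(11) = -11414.

-11414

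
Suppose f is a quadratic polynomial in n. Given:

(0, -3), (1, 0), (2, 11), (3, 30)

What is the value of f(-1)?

First differences: 3, 11, 19. Second differences: 8, 8.
Level-2 differences are constant, so f has degree 2.
Fitting a degree-2 polynomial gives f(n) = 4n² - n - 3.
Then f(-1) = 2.

2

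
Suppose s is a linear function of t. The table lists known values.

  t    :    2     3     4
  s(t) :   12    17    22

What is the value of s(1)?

7

Write s(t) = at + b; the 3 given values yield a linear system in the 2 coefficients.
Solving, s(t) = 5t + 2.
Then s(1) = 7.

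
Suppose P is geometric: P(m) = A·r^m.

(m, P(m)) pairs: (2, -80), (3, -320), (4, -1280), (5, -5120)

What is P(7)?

-81920

Consecutive ratio: -320/(-80) = 4, and -1280/(-320) = 4, so r = 4.
Then A·4^2 = -80 gives A = -5, and P(m) = -5·4^m.
P(7) = -5·4^7 = -81920.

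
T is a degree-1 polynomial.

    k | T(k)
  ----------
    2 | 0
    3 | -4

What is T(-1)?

12

Write T(k) = ak + b; the 2 given values yield a linear system in the 2 coefficients.
Solving, T(k) = -4k + 8.
Then T(-1) = 12.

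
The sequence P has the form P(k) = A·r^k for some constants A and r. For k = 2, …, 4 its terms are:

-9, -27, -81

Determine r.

3

Consecutive ratio: -27/(-9) = 3, and -81/(-27) = 3, so r = 3.
Then A·3^2 = -9 gives A = -1, and P(k) = -1·3^k.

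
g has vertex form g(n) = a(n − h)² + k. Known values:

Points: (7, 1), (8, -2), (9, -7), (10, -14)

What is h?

First differences -3, -5, -7; second difference -2 = 2a, so a = -1.
Expanding, the n-coefficient is −2ah = 2h; matching it to the data gives h = 6, and then k = 2.
So g(n) = -1(n − 6)² + 2.
Hence h = 6.

6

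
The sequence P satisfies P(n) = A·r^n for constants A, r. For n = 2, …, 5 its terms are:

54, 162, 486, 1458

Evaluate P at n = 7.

Consecutive ratio: 162/54 = 3, and 486/162 = 3, so r = 3.
Then A·3^2 = 54 gives A = 6, and P(n) = 6·3^n.
P(7) = 6·3^7 = 13122.

13122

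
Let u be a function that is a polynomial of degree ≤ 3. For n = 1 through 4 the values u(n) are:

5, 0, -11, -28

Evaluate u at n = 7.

Write u(n) = an³ + bn² + cn + d; the 4 given values yield a linear system in the 4 coefficients.
Solving, the leading coefficient vanishes, and u(n) = -3n² + 4n + 4.
Then u(7) = -115.

-115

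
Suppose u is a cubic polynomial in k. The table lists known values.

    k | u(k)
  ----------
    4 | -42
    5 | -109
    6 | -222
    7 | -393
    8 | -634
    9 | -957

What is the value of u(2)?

2

Write u(k) = ak³ + bk² + ck + d; the 6 given values yield a linear system in the 4 coefficients.
Solving, u(k) = -2k³ + 7k² - 8k + 6.
Then u(2) = 2.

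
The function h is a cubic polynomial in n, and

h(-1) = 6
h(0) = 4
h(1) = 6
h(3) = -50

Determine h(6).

Write h(n) = an³ + bn² + cn + d; the 4 given values yield a linear system in the 4 coefficients.
Solving, h(n) = -3n³ + 2n² + 3n + 4.
Then h(6) = -554.

-554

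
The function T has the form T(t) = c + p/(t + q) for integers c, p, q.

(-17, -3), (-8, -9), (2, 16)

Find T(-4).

(T(t) − c)(t + q) = p for each data point; the three points give a linear system in c and q, then p follows.
Solving: c = 1, q = 2, p = 60, so T(t) = 1 + 60/(t + 2).
Then T(-4) = 1 + 60/(-2) = -29.

-29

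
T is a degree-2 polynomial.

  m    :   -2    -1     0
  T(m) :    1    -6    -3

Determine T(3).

Write T(m) = am² + bm + c; the 3 given values yield a linear system in the 3 coefficients.
Solving, T(m) = 5m² + 8m - 3.
Then T(3) = 66.

66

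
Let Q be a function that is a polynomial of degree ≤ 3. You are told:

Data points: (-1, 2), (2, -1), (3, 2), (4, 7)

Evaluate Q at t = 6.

Write Q(t) = at³ + bt² + ct + d; the 4 given values yield a linear system in the 4 coefficients.
Solving, the leading coefficient vanishes, and Q(t) = t² - 2t - 1.
Then Q(6) = 23.

23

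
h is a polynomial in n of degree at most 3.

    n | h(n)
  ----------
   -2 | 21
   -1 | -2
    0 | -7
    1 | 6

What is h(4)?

153

First differences: -23, -5, 13. Second differences: 18, 18.
Level-2 differences are constant, so h has degree 2.
Fitting a degree-2 polynomial gives h(n) = 9n² + 4n - 7.
Then h(4) = 153.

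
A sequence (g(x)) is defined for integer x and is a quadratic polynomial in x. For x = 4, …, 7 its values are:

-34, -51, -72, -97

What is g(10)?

-196

Write g(x) = ax² + bx + c; the 4 given values yield a linear system in the 3 coefficients.
Solving, g(x) = -2x² + x - 6.
Then g(10) = -196.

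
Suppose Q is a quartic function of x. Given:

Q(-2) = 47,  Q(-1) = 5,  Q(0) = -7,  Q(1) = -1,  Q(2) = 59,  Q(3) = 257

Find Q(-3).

179

First differences: -42, -12, 6, 60, 198. Second differences: 30, 18, 54, 138. Third differences: -12, 36, 84. Fourth differences: 48, 48.
Level-4 differences are constant, so Q has degree 4.
Fitting a degree-4 polynomial gives Q(x) = 2x^4 + 2x³ + 7x² - 5x - 7.
Then Q(-3) = 179.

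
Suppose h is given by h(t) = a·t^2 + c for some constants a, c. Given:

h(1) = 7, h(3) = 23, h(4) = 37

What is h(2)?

13

From h(1) = 7 and h(3) = 23: 1a + c = 7 and 9a + c = 23.
Subtracting: 8a = 16, so a = 2; then c = 7 − 2·1 = 5.
So h(t) = 2t² + 5, and h(2) = 13.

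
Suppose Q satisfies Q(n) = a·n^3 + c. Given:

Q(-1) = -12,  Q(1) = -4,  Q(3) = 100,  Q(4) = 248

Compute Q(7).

1364

From Q(-1) = -12 and Q(1) = -4: -1a + c = -12 and 1a + c = -4.
Subtracting: 2a = 8, so a = 4; then c = -12 − 4·(-1) = -8.
So Q(n) = 4n³ − 8, and Q(7) = 1364.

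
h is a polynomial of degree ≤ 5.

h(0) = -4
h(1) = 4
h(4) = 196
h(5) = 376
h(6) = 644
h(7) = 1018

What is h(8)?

1516

Write h(n) = an^5 + bn^4 + cn³ + dn² + en + p; the 6 given values yield a linear system in the 6 coefficients.
Solving, the top 2 coefficients vanish, and h(n) = 3n³ - n² + 6n - 4.
Then h(8) = 1516.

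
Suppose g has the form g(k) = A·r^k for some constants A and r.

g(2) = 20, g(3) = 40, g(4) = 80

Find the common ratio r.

Consecutive ratio: 40/20 = 2, and 80/40 = 2, so r = 2.
Then A·2^2 = 20 gives A = 5, and g(k) = 5·2^k.

2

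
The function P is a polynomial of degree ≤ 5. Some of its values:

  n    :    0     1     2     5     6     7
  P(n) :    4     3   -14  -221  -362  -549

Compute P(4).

-120

Write P(n) = an^5 + bn^4 + cn³ + dn² + en + p; the 6 given values yield a linear system in the 6 coefficients.
Solving, the top 2 coefficients vanish, and P(n) = -n³ - 5n² + 5n + 4.
Then P(4) = -120.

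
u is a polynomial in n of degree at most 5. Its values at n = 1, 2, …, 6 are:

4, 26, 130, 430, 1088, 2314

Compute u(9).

Write u(n) = an^5 + bn^4 + cn³ + dn² + en + p; the 6 given values yield a linear system in the 6 coefficients.
Solving, the leading coefficient vanishes, and u(n) = 2n^4 - n³ - 3n² + 8n - 2.
Then u(9) = 12220.

12220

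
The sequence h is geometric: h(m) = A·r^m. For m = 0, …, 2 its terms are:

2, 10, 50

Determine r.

5

Consecutive ratio: 10/2 = 5, and 50/10 = 5, so r = 5.
Then A·5^0 = 2 gives A = 2, and h(m) = 2·5^m.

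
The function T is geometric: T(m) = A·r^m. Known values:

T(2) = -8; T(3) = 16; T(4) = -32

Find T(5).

64

Consecutive ratio: 16/(-8) = -2, and -32/16 = -2, so r = -2.
Then A·(-2)^2 = -8 gives A = -2, and T(m) = -2·(-2)^m.
T(5) = -2·(-2)^5 = 64.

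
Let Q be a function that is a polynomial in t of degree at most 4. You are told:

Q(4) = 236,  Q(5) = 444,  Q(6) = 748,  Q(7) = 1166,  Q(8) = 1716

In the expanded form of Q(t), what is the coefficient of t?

-2

First differences: 208, 304, 418, 550. Second differences: 96, 114, 132. Third differences: 18, 18.
Level-3 differences are constant, so Q has degree 3.
Fitting a degree-3 polynomial gives Q(t) = 3t³ + 3t² - 2t + 4.
The coefficient of t is -2.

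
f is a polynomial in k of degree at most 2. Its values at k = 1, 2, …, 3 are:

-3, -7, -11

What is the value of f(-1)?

First differences: -4, -4.
Level-1 differences are constant, so f has degree 1.
Fitting a degree-1 polynomial gives f(k) = -4k + 1.
Then f(-1) = 5.

5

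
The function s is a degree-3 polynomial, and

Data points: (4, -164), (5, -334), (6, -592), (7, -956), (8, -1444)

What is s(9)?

-2074

Write s(x) = ax³ + bx² + cx + d; the 5 given values yield a linear system in the 4 coefficients.
Solving, s(x) = -3x³ + x² + 4x - 4.
Then s(9) = -2074.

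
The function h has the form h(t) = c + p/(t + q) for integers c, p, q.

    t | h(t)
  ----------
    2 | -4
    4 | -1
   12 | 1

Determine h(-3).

(h(t) − c)(t + q) = p for each data point; the three points give a linear system in c and q, then p follows.
Solving: c = 2, q = 0, p = -12, so h(t) = 2 − 12/(t + 0).
Then h(-3) = 2 − 12/(-3) = 6.

6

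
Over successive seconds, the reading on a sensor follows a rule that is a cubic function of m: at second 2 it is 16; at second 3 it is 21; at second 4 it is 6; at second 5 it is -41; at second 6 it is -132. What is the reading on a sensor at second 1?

3

Write the value at m as u(m).
First differences: 5, -15, -47, -91. Second differences: -20, -32, -44. Third differences: -12, -12.
Level-3 differences are constant, so u has degree 3.
Fitting a degree-3 polynomial gives u(m) = -2m³ + 8m² + 3m - 6.
Then u(1) = 3.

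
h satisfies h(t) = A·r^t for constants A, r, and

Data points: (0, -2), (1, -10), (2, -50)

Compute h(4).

-1250

Consecutive ratio: -10/(-2) = 5, and -50/(-10) = 5, so r = 5.
Then A·5^0 = -2 gives A = -2, and h(t) = -2·5^t.
h(4) = -2·5^4 = -1250.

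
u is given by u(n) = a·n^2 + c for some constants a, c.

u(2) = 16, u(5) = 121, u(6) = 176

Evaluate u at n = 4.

76

From u(2) = 16 and u(5) = 121: 4a + c = 16 and 25a + c = 121.
Subtracting: 21a = 105, so a = 5; then c = 16 − 5·4 = -4.
So u(n) = 5n² − 4, and u(4) = 76.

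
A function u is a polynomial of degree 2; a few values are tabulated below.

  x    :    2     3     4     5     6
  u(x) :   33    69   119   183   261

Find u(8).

459

Write u(x) = ax² + bx + c; the 5 given values yield a linear system in the 3 coefficients.
Solving, u(x) = 7x² + x + 3.
Then u(8) = 459.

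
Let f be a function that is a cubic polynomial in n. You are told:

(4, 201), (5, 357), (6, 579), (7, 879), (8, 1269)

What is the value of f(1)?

9

First differences: 156, 222, 300, 390. Second differences: 66, 78, 90. Third differences: 12, 12.
Level-3 differences are constant, so f has degree 3.
Fitting a degree-3 polynomial gives f(n) = 2n³ + 3n² + 7n - 3.
Then f(1) = 9.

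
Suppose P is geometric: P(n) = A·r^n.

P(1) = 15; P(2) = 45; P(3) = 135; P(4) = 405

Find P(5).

1215

Consecutive ratio: 45/15 = 3, and 135/45 = 3, so r = 3.
Then A·3^1 = 15 gives A = 5, and P(n) = 5·3^n.
P(5) = 5·3^5 = 1215.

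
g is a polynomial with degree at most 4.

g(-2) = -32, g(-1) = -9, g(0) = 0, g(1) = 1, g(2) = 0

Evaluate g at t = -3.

First differences: 23, 9, 1, -1. Second differences: -14, -8, -2. Third differences: 6, 6.
Level-3 differences are constant, so g has degree 3.
Fitting a degree-3 polynomial gives g(t) = t³ - 4t² + 4t.
Then g(-3) = -75.

-75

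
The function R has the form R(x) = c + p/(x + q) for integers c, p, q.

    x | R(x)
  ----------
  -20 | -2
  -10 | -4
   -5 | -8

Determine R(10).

4

(R(x) − c)(x + q) = p for each data point; the three points give a linear system in c and q, then p follows.
Solving: c = 0, q = 0, p = 40, so R(x) = 40/(x + 0).
Then R(10) = 0 + 40/10 = 4.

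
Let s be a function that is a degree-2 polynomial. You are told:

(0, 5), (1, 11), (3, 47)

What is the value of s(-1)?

Write s(k) = ak² + bk + c; the 3 given values yield a linear system in the 3 coefficients.
Solving, s(k) = 4k² + 2k + 5.
Then s(-1) = 7.

7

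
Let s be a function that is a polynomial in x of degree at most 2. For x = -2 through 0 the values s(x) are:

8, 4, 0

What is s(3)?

First differences: -4, -4.
Level-1 differences are constant, so s has degree 1.
Fitting a degree-1 polynomial gives s(x) = -4x.
Then s(3) = -12.

-12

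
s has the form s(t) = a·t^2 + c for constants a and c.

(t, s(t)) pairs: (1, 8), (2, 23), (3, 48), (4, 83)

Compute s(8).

323

From s(1) = 8 and s(2) = 23: 1a + c = 8 and 4a + c = 23.
Subtracting: 3a = 15, so a = 5; then c = 8 − 5·1 = 3.
So s(t) = 5t² + 3, and s(8) = 323.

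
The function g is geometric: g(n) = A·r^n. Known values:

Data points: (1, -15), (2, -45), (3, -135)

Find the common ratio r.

Consecutive ratio: -45/(-15) = 3, and -135/(-45) = 3, so r = 3.
Then A·3^1 = -15 gives A = -5, and g(n) = -5·3^n.

3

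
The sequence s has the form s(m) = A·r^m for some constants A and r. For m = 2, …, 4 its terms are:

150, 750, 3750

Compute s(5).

Consecutive ratio: 750/150 = 5, and 3750/750 = 5, so r = 5.
Then A·5^2 = 150 gives A = 6, and s(m) = 6·5^m.
s(5) = 6·5^5 = 18750.

18750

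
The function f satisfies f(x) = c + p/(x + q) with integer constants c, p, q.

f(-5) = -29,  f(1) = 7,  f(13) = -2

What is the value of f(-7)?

-17

(f(x) − c)(x + q) = p for each data point; the three points give a linear system in c and q, then p follows.
Solving: c = -5, q = 3, p = 48, so f(x) = -5 + 48/(x + 3).
Then f(-7) = -5 + 48/(-4) = -17.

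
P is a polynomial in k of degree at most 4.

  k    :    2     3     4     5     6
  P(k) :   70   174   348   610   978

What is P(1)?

18

First differences: 104, 174, 262, 368. Second differences: 70, 88, 106. Third differences: 18, 18.
Level-3 differences are constant, so P has degree 3.
Fitting a degree-3 polynomial gives P(k) = 3k³ + 8k² + 7k.
Then P(1) = 18.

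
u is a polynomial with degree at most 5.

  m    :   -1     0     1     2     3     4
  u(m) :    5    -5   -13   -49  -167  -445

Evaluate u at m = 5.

-985

Write u(m) = am^5 + bm^4 + cm³ + dm² + em + p; the 6 given values yield a linear system in the 6 coefficients.
Solving, the leading coefficient vanishes, and u(m) = -m^4 - 3m³ + 2m² - 6m - 5.
Then u(5) = -985.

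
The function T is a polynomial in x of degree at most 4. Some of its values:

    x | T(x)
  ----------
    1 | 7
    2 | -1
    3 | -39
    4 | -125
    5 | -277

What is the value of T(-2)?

First differences: -8, -38, -86, -152. Second differences: -30, -48, -66. Third differences: -18, -18.
Level-3 differences are constant, so T has degree 3.
Fitting a degree-3 polynomial gives T(x) = -3x³ + 3x² + 4x + 3.
Then T(-2) = 31.

31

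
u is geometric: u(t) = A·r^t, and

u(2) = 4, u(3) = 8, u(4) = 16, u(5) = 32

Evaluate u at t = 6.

Consecutive ratio: 8/4 = 2, and 16/8 = 2, so r = 2.
Then A·2^2 = 4 gives A = 1, and u(t) = 1·2^t.
u(6) = 1·2^6 = 64.

64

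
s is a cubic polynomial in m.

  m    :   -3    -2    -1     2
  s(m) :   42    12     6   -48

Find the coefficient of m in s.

Write s(m) = am³ + bm² + cm + d; the 4 given values yield a linear system in the 4 coefficients.
Solving, s(m) = -3m³ - 6m² - 3m + 6.
The coefficient of m is -3.

-3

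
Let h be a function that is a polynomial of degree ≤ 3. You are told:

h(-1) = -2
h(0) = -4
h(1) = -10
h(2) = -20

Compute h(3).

-34

Write h(k) = ak³ + bk² + ck + d; the 4 given values yield a linear system in the 4 coefficients.
Solving, the leading coefficient vanishes, and h(k) = -2k² - 4k - 4.
Then h(3) = -34.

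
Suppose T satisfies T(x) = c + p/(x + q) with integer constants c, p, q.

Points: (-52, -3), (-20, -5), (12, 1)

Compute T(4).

4

(T(x) − c)(x + q) = p for each data point; the three points give a linear system in c and q, then p follows.
Solving: c = -2, q = 4, p = 48, so T(x) = -2 + 48/(x + 4).
Then T(4) = -2 + 48/8 = 4.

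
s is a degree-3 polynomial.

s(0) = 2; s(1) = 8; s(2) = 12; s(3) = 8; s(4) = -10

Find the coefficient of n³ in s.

First differences: 6, 4, -4, -18. Second differences: -2, -8, -14. Third differences: -6, -6.
Level-3 differences are constant, so s has degree 3.
Fitting a degree-3 polynomial gives s(n) = -n³ + 2n² + 5n + 2.
The coefficient of n³ is -1.

-1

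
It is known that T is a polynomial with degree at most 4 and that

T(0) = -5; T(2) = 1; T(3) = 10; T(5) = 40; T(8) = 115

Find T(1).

Write T(t) = at^4 + bt³ + ct² + dt + e; the 5 given values yield a linear system in the 5 coefficients.
Solving, the top 2 coefficients vanish, and T(t) = 2t² - t - 5.
Then T(1) = -4.

-4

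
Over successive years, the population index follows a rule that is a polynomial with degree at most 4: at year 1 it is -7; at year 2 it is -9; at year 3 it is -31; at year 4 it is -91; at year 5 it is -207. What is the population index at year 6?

-397

Write the value at t as g(t).
Write g(t) = at^4 + bt³ + ct² + dt + e; the 5 given values yield a linear system in the 5 coefficients.
Solving, the leading coefficient vanishes, and g(t) = -3t³ + 8t² - 5t - 7.
Then g(6) = -397.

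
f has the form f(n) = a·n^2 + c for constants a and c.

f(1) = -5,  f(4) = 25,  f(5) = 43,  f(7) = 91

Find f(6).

65

From f(1) = -5 and f(4) = 25: 1a + c = -5 and 16a + c = 25.
Subtracting: 15a = 30, so a = 2; then c = -5 − 2·1 = -7.
So f(n) = 2n² − 7, and f(6) = 65.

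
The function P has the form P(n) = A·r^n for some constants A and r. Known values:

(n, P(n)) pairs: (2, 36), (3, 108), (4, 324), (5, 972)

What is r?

Consecutive ratio: 108/36 = 3, and 324/108 = 3, so r = 3.
Then A·3^2 = 36 gives A = 4, and P(n) = 4·3^n.

3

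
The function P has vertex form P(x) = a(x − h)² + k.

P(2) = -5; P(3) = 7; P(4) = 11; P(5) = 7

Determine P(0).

First differences 12, 4, -4; second difference -8 = 2a, so a = -4.
Expanding, the x-coefficient is −2ah = 8h; matching it to the data gives h = 4, and then k = 11.
So P(x) = -4(x − 4)² + 11.
P(0) = -4·(-4)² + 11 = -53.

-53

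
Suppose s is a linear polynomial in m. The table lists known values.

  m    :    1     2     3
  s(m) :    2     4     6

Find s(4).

8

Write s(m) = am + b; the 3 given values yield a linear system in the 2 coefficients.
Solving, s(m) = 2m.
Then s(4) = 8.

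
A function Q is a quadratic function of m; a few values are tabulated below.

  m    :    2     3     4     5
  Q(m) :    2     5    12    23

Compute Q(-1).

First differences: 3, 7, 11. Second differences: 4, 4.
Level-2 differences are constant, so Q has degree 2.
Fitting a degree-2 polynomial gives Q(m) = 2m² - 7m + 8.
Then Q(-1) = 17.

17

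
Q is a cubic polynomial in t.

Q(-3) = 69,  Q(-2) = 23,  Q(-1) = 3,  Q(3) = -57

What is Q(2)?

Write Q(t) = at³ + bt² + ct + d; the 4 given values yield a linear system in the 4 coefficients.
Solving, Q(t) = -2t³ + t² - 3t - 3.
Then Q(2) = -21.

-21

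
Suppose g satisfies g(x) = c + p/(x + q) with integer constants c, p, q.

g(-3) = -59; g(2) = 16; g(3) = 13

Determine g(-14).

(g(x) − c)(x + q) = p for each data point; the three points give a linear system in c and q, then p follows.
Solving: c = 1, q = 2, p = 60, so g(x) = 1 + 60/(x + 2).
Then g(-14) = 1 + 60/(-12) = -4.

-4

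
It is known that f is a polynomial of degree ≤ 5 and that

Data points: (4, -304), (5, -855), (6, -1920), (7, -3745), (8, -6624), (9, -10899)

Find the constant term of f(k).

First differences: -551, -1065, -1825, -2879, -4275. Second differences: -514, -760, -1054, -1396. Third differences: -246, -294, -342. Fourth differences: -48, -48.
Level-4 differences are constant, so f has degree 4.
Fitting a degree-4 polynomial gives f(k) = -2k^4 + 3k³ + 4k.
The constant term is f(0) = 0.

0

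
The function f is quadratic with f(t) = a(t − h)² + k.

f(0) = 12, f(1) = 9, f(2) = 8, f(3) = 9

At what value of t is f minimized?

2

First differences -3, -1, 1; second difference 2 = 2a, so a = 1.
Expanding, the t-coefficient is −2ah = -2h; matching it to the data gives h = 2, and then k = 8.
So f(t) = 1(t − 2)² + 8.
Hence h = 2.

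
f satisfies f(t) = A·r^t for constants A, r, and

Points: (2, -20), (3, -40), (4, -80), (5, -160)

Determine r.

Consecutive ratio: -40/(-20) = 2, and -80/(-40) = 2, so r = 2.
Then A·2^2 = -20 gives A = -5, and f(t) = -5·2^t.

2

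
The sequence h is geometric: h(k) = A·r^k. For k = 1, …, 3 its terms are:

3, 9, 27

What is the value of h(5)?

243

Consecutive ratio: 9/3 = 3, and 27/9 = 3, so r = 3.
Then A·3^1 = 3 gives A = 1, and h(k) = 1·3^k.
h(5) = 1·3^5 = 243.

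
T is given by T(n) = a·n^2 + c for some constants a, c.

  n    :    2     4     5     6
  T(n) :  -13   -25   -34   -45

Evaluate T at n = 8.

From T(2) = -13 and T(4) = -25: 4a + c = -13 and 16a + c = -25.
Subtracting: 12a = -12, so a = -1; then c = -13 − (-1)·4 = -9.
So T(n) = -1n² − 9, and T(8) = -73.

-73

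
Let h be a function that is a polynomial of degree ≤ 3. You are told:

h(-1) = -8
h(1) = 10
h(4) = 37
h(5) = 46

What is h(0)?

Write h(x) = ax³ + bx² + cx + d; the 4 given values yield a linear system in the 4 coefficients.
Solving, the top 2 coefficients vanish, and h(x) = 9x + 1.
The constant term is h(0) = 1.

1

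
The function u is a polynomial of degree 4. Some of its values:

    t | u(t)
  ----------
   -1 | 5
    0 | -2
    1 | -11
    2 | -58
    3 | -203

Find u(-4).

14

Write u(t) = at^4 + bt³ + ct² + dt + e; the 5 given values yield a linear system in the 5 coefficients.
Solving, u(t) = -t^4 - 4t³ - 4t - 2.
Then u(-4) = 14.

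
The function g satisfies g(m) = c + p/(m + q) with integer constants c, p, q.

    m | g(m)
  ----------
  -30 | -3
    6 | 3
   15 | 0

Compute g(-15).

(g(m) − c)(m + q) = p for each data point; the three points give a linear system in c and q, then p follows.
Solving: c = -2, q = 0, p = 30, so g(m) = -2 + 30/(m + 0).
Then g(-15) = -2 + 30/(-15) = -4.

-4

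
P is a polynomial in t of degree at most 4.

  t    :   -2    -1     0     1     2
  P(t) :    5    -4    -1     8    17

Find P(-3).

Write P(t) = at^4 + bt³ + ct² + dt + e; the 5 given values yield a linear system in the 5 coefficients.
Solving, the leading coefficient vanishes, and P(t) = -t³ + 3t² + 7t - 1.
Then P(-3) = 32.

32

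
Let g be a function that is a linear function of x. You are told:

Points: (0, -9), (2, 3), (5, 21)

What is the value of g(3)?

9

Write g(x) = ax + b; the 3 given values yield a linear system in the 2 coefficients.
Solving, g(x) = 6x - 9.
Then g(3) = 9.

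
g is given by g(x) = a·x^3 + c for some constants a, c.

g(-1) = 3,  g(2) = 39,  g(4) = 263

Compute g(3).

From g(-1) = 3 and g(2) = 39: -1a + c = 3 and 8a + c = 39.
Subtracting: 9a = 36, so a = 4; then c = 3 − 4·(-1) = 7.
So g(x) = 4x³ + 7, and g(3) = 115.

115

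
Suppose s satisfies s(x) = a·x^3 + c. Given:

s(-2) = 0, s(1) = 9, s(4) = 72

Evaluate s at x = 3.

35

From s(-2) = 0 and s(1) = 9: -8a + c = 0 and 1a + c = 9.
Subtracting: 9a = 9, so a = 1; then c = 0 − 1·(-8) = 8.
So s(x) = 1x³ + 8, and s(3) = 35.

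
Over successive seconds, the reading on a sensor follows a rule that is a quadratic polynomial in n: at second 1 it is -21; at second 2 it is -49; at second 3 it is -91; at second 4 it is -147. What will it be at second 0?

-7

Write the value at n as P(n).
First differences: -28, -42, -56. Second differences: -14, -14.
Level-2 differences are constant, so P has degree 2.
Fitting a degree-2 polynomial gives P(n) = -7n² - 7n - 7.
Then P(0) = -7.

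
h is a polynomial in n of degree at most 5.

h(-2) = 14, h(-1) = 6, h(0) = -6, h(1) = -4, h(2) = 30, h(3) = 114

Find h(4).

First differences: -8, -12, 2, 34, 84. Second differences: -4, 14, 32, 50. Third differences: 18, 18, 18.
Level-3 differences are constant, so h has degree 3.
Extending the table by one column gives the next first difference 152, so h(4) = 114 + 152 = 266.

266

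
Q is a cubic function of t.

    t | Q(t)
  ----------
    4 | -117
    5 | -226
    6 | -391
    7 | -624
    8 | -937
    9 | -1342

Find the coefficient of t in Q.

-5

First differences: -109, -165, -233, -313, -405. Second differences: -56, -68, -80, -92. Third differences: -12, -12, -12.
Level-3 differences are constant, so Q has degree 3.
Fitting a degree-3 polynomial gives Q(t) = -2t³ + 2t² - 5t - 1.
The coefficient of t is -5.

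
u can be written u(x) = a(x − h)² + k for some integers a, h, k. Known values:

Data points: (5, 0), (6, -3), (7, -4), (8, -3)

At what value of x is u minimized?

First differences -3, -1, 1; second difference 2 = 2a, so a = 1.
Expanding, the x-coefficient is −2ah = -2h; matching it to the data gives h = 7, and then k = -4.
So u(x) = 1(x − 7)² − 4.
Hence h = 7.

7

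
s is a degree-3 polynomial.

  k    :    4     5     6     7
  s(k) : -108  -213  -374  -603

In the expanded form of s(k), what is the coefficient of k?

Write s(k) = ak³ + bk² + ck + d; the 4 given values yield a linear system in the 4 coefficients.
Solving, s(k) = -2k³ + 2k² - k - 8.
The coefficient of k is -1.

-1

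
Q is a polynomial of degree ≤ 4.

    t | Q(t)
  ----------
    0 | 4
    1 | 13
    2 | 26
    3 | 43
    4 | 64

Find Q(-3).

Write Q(t) = at^4 + bt³ + ct² + dt + e; the 5 given values yield a linear system in the 5 coefficients.
Solving, the top 2 coefficients vanish, and Q(t) = 2t² + 7t + 4.
Then Q(-3) = 1.

1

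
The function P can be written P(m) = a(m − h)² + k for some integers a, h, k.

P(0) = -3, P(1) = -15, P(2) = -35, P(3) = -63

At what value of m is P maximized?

First differences -12, -20, -28; second difference -8 = 2a, so a = -4.
Expanding, the m-coefficient is −2ah = 8h; matching it to the data gives h = -1, and then k = 1.
So P(m) = -4(m + 1)² + 1.
Hence h = -1.

-1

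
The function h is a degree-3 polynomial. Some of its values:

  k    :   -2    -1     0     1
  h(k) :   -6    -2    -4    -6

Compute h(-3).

Write h(k) = ak³ + bk² + ck + d; the 4 given values yield a linear system in the 4 coefficients.
Solving, h(k) = k³ - 3k - 4.
Then h(-3) = -22.

-22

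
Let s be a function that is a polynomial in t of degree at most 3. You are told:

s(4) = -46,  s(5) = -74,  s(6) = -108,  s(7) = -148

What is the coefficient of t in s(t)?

-1

First differences: -28, -34, -40. Second differences: -6, -6.
Level-2 differences are constant, so s has degree 2.
Fitting a degree-2 polynomial gives s(t) = -3t² - t + 6.
The coefficient of t is -1.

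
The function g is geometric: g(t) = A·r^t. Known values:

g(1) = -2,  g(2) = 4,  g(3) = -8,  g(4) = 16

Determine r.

-2

Consecutive ratio: 4/(-2) = -2, and -8/4 = -2, so r = -2.
Then A·(-2)^1 = -2 gives A = 1, and g(t) = 1·(-2)^t.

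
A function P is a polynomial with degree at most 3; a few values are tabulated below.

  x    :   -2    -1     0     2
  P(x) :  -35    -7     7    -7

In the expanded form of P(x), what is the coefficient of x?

7

Write P(x) = ax³ + bx² + cx + d; the 4 given values yield a linear system in the 4 coefficients.
Solving, the leading coefficient vanishes, and P(x) = -7x² + 7x + 7.
The coefficient of x is 7.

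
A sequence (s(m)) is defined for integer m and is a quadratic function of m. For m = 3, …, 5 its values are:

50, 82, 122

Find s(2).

Write s(m) = am² + bm + c; the 3 given values yield a linear system in the 3 coefficients.
Solving, s(m) = 4m² + 4m + 2.
Then s(2) = 26.

26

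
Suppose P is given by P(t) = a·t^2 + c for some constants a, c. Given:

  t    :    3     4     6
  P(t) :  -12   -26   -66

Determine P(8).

From P(3) = -12 and P(4) = -26: 9a + c = -12 and 16a + c = -26.
Subtracting: 7a = -14, so a = -2; then c = -12 − (-2)·9 = 6.
So P(t) = -2t² + 6, and P(8) = -122.

-122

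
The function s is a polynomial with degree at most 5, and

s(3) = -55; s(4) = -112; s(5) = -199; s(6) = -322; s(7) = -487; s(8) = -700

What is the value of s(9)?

First differences: -57, -87, -123, -165, -213. Second differences: -30, -36, -42, -48. Third differences: -6, -6, -6.
Level-3 differences are constant, so s has degree 3.
Fitting a degree-3 polynomial gives s(t) = -t³ - 3t² + t - 4.
Then s(9) = -967.

-967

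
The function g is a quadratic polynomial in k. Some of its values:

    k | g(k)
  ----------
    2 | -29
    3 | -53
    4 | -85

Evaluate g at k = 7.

Write g(k) = ak² + bk + c; the 3 given values yield a linear system in the 3 coefficients.
Solving, g(k) = -4k² - 4k - 5.
Then g(7) = -229.

-229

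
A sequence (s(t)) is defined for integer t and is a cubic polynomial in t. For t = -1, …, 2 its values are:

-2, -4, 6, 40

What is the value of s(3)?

110

Write s(t) = at³ + bt² + ct + d; the 4 given values yield a linear system in the 4 coefficients.
Solving, s(t) = 2t³ + 6t² + 2t - 4.
Then s(3) = 110.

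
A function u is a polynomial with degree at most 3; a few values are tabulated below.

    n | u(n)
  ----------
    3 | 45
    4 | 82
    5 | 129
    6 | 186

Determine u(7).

253

First differences: 37, 47, 57. Second differences: 10, 10.
Level-2 differences are constant, so u has degree 2.
Fitting a degree-2 polynomial gives u(n) = 5n² + 2n - 6.
Then u(7) = 253.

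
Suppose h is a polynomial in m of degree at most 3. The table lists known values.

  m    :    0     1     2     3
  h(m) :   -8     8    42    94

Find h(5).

Write h(m) = am³ + bm² + cm + d; the 4 given values yield a linear system in the 4 coefficients.
Solving, the leading coefficient vanishes, and h(m) = 9m² + 7m - 8.
Then h(5) = 252.

252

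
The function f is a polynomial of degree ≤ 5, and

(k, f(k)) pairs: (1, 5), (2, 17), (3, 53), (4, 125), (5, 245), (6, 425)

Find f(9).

1445

First differences: 12, 36, 72, 120, 180. Second differences: 24, 36, 48, 60. Third differences: 12, 12, 12.
Level-3 differences are constant, so f has degree 3.
Fitting a degree-3 polynomial gives f(k) = 2k³ - 2k + 5.
Then f(9) = 1445.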